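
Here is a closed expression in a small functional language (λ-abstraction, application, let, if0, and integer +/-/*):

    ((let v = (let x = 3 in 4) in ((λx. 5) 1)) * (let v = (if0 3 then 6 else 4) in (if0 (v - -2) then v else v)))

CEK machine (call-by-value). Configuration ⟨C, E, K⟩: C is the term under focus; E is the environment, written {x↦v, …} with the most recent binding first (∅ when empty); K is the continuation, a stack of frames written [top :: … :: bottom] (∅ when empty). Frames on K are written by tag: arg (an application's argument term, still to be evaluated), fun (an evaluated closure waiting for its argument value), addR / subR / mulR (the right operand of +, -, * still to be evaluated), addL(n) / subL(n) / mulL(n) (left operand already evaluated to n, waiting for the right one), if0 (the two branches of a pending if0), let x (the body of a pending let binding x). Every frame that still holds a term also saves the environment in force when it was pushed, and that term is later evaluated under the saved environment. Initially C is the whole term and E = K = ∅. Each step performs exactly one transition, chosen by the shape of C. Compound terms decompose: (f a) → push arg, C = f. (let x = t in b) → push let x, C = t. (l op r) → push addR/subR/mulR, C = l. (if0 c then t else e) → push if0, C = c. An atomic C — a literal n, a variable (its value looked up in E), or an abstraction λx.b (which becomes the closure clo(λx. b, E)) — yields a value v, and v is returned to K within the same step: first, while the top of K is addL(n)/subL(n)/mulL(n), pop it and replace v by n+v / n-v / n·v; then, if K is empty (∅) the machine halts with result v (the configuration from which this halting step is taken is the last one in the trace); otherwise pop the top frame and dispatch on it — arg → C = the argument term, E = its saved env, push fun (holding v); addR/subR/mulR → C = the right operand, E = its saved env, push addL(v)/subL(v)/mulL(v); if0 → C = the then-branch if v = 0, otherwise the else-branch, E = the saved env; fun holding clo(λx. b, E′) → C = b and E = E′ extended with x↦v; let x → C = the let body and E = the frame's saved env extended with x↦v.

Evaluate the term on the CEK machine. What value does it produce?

Answer: 20

Derivation:
0. [C=((let v = (let x = 3 in 4) in ((λx. 5) 1)) * (let v = (if0 3 then 6 else 4) in (if0 (v - -2) then v else v))) | E=∅ | K=∅]
1. [C=(let v = (let x = 3 in 4) in ((λx. 5) 1)) | E=∅ | K=[mulR]]
2. [C=(let x = 3 in 4) | E=∅ | K=[let v :: mulR]]
3. [C=3 | E=∅ | K=[let x :: let v :: mulR]]
4. [C=4 | E={x↦3} | K=[let v :: mulR]]
5. [C=((λx. 5) 1) | E={v↦4} | K=[mulR]]
6. [C=(λx. 5) | E={v↦4} | K=[arg :: mulR]]
7. [C=1 | E={v↦4} | K=[fun :: mulR]]
8. [C=5 | E={x↦1, v↦4} | K=[mulR]]
9. [C=(let v = (if0 3 then 6 else 4) in (if0 (v - -2) then v else v)) | E=∅ | K=[mulL(5)]]
10. [C=(if0 3 then 6 else 4) | E=∅ | K=[let v :: mulL(5)]]
11. [C=3 | E=∅ | K=[if0 :: let v :: mulL(5)]]
12. [C=4 | E=∅ | K=[let v :: mulL(5)]]
13. [C=(if0 (v - -2) then v else v) | E={v↦4} | K=[mulL(5)]]
14. [C=(v - -2) | E={v↦4} | K=[if0 :: mulL(5)]]
15. [C=v | E={v↦4} | K=[subR :: if0 :: mulL(5)]]
16. [C=-2 | E={v↦4} | K=[subL(4) :: if0 :: mulL(5)]]
17. [C=v | E={v↦4} | K=[mulL(5)]]
→ final value 20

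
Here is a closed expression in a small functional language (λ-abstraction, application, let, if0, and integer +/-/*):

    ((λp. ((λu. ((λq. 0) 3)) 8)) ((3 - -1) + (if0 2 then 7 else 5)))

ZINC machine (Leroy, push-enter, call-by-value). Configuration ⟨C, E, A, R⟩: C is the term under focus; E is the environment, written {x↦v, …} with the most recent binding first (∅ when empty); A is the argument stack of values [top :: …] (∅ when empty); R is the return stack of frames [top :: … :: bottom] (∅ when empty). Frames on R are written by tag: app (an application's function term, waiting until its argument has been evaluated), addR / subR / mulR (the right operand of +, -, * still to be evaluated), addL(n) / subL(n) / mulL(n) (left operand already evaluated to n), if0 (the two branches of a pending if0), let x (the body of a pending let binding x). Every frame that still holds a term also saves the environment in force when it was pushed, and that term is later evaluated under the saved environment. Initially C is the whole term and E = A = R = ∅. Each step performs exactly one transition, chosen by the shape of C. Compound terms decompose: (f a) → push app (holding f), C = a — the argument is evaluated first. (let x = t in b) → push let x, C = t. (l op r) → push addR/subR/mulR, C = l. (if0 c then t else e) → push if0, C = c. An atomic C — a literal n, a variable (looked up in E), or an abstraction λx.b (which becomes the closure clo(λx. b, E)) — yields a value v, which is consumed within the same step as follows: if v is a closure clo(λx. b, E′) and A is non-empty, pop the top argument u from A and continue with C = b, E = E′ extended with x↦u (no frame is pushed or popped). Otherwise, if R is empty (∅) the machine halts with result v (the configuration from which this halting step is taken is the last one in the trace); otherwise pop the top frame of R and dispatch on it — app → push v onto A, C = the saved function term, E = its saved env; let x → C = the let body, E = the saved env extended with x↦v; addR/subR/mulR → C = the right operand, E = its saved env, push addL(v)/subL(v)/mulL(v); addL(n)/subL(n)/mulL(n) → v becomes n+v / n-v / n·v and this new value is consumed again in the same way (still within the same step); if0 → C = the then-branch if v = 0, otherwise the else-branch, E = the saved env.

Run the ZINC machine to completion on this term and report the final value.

Answer: 0

Derivation:
[0] ⟨C=((λp. ((λu. ((λq. 0) 3)) 8)) ((3 - -1) + (if0 2 then 7 else 5))); E=∅; A=∅; R=∅⟩
[1] ⟨C=((3 - -1) + (if0 2 then 7 else 5)); E=∅; A=∅; R=[app]⟩
[2] ⟨C=(3 - -1); E=∅; A=∅; R=[addR :: app]⟩
[3] ⟨C=3; E=∅; A=∅; R=[subR :: addR :: app]⟩
[4] ⟨C=-1; E=∅; A=∅; R=[subL(3) :: addR :: app]⟩
[5] ⟨C=(if0 2 then 7 else 5); E=∅; A=∅; R=[addL(4) :: app]⟩
[6] ⟨C=2; E=∅; A=∅; R=[if0 :: addL(4) :: app]⟩
[7] ⟨C=5; E=∅; A=∅; R=[addL(4) :: app]⟩
[8] ⟨C=(λp. ((λu. ((λq. 0) 3)) 8)); E=∅; A=[9]; R=∅⟩
[9] ⟨C=((λu. ((λq. 0) 3)) 8); E={p↦9}; A=∅; R=∅⟩
[10] ⟨C=8; E={p↦9}; A=∅; R=[app]⟩
[11] ⟨C=(λu. ((λq. 0) 3)); E={p↦9}; A=[8]; R=∅⟩
[12] ⟨C=((λq. 0) 3); E={u↦8, p↦9}; A=∅; R=∅⟩
[13] ⟨C=3; E={u↦8, p↦9}; A=∅; R=[app]⟩
[14] ⟨C=(λq. 0); E={u↦8, p↦9}; A=[3]; R=∅⟩
[15] ⟨C=0; E={q↦3, u↦8, p↦9}; A=∅; R=∅⟩
→ final value 0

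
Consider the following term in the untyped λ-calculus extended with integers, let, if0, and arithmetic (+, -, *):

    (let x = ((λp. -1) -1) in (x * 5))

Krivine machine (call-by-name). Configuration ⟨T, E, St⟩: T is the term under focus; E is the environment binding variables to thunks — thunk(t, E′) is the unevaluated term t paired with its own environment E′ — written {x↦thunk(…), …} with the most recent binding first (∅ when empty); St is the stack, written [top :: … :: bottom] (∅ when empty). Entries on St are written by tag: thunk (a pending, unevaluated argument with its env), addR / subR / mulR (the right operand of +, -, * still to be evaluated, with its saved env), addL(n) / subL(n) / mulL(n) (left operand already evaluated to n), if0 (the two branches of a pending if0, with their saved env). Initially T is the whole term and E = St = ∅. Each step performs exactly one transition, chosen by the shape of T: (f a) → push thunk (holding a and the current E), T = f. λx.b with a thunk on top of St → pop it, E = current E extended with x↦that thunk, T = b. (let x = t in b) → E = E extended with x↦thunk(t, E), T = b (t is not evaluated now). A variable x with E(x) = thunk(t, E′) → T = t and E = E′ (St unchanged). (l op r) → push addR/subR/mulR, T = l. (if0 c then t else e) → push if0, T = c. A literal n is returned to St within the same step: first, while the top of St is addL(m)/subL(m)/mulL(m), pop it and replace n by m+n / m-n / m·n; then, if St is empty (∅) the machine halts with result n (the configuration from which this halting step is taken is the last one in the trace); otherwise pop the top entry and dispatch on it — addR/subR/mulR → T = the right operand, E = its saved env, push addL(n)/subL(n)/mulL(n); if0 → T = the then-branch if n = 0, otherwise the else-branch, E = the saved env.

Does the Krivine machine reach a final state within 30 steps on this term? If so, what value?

t=0: ⟨T=(let x = ((λp. -1) -1) in (x * 5)); E=∅; St=∅⟩
t=1: ⟨T=(x * 5); E={x↦thunk(((λp. -1) -1), ∅)}; St=∅⟩
t=2: ⟨T=x; E={x↦thunk(((λp. -1) -1), ∅)}; St=[mulR]⟩
t=3: ⟨T=((λp. -1) -1); E=∅; St=[mulR]⟩
t=4: ⟨T=(λp. -1); E=∅; St=[thunk :: mulR]⟩
t=5: ⟨T=-1; E={p↦thunk(-1, ∅)}; St=[mulR]⟩
t=6: ⟨T=5; E={x↦thunk(((λp. -1) -1), ∅)}; St=[mulL(-1)]⟩
→ final value -5

Answer: -5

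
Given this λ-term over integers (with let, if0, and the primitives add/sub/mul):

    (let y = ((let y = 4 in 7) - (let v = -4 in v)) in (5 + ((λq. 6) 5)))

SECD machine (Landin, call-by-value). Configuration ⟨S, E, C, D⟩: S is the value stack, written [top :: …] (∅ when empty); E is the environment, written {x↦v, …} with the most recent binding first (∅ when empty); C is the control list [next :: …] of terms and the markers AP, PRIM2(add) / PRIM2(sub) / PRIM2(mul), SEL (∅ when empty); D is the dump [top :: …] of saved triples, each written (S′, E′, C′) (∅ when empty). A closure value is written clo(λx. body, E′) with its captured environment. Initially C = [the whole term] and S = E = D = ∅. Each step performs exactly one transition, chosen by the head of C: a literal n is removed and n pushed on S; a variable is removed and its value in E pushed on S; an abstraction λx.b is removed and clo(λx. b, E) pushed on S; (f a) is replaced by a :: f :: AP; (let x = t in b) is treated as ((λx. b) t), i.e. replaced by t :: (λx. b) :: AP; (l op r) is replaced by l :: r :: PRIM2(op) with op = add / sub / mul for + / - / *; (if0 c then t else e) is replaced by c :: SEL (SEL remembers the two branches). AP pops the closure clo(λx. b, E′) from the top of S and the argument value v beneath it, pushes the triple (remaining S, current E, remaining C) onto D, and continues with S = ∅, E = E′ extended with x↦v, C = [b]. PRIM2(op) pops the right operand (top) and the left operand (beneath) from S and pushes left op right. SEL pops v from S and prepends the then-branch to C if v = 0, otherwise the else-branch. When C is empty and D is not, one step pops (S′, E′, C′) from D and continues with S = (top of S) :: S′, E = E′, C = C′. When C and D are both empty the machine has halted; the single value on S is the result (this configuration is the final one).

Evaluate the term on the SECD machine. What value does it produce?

0. ⟨S=∅; E=∅; C=[(let y = ((let y = 4 in 7) - (let v = -4 in v)) in (5 + ((λq. 6) 5)))]; D=∅⟩
1. ⟨S=∅; E=∅; C=[((let y = 4 in 7) - (let v = -4 in v)) :: (λy. (5 + ((λq. 6) 5))) :: AP]; D=∅⟩
2. ⟨S=∅; E=∅; C=[(let y = 4 in 7) :: (let v = -4 in v) :: PRIM2(sub) :: (λy. (5 + ((λq. 6) 5))) :: AP]; D=∅⟩
3. ⟨S=∅; E=∅; C=[4 :: (λy. 7) :: AP :: (let v = -4 in v) :: PRIM2(sub) :: (λy. (5 + ((λq. 6) 5))) :: AP]; D=∅⟩
4. ⟨S=[4]; E=∅; C=[(λy. 7) :: AP :: (let v = -4 in v) :: PRIM2(sub) :: (λy. (5 + ((λq. 6) 5))) :: AP]; D=∅⟩
5. ⟨S=[clo(λy. 7, ∅) :: 4]; E=∅; C=[AP :: (let v = -4 in v) :: PRIM2(sub) :: (λy. (5 + ((λq. 6) 5))) :: AP]; D=∅⟩
6. ⟨S=∅; E={y↦4}; C=[7]; D=[(∅, ∅, [(let v = -4 in v) :: PRIM2(sub) :: (λy. (5 + ((λq. 6) 5))) :: AP])]⟩
7. ⟨S=[7]; E={y↦4}; C=∅; D=[(∅, ∅, [(let v = -4 in v) :: PRIM2(sub) :: (λy. (5 + ((λq. 6) 5))) :: AP])]⟩
8. ⟨S=[7]; E=∅; C=[(let v = -4 in v) :: PRIM2(sub) :: (λy. (5 + ((λq. 6) 5))) :: AP]; D=∅⟩
9. ⟨S=[7]; E=∅; C=[-4 :: (λv. v) :: AP :: PRIM2(sub) :: (λy. (5 + ((λq. 6) 5))) :: AP]; D=∅⟩
10. ⟨S=[-4 :: 7]; E=∅; C=[(λv. v) :: AP :: PRIM2(sub) :: (λy. (5 + ((λq. 6) 5))) :: AP]; D=∅⟩
11. ⟨S=[clo(λv. v, ∅) :: -4 :: 7]; E=∅; C=[AP :: PRIM2(sub) :: (λy. (5 + ((λq. 6) 5))) :: AP]; D=∅⟩
12. ⟨S=∅; E={v↦-4}; C=[v]; D=[([7], ∅, [PRIM2(sub) :: (λy. (5 + ((λq. 6) 5))) :: AP])]⟩
13. ⟨S=[-4]; E={v↦-4}; C=∅; D=[([7], ∅, [PRIM2(sub) :: (λy. (5 + ((λq. 6) 5))) :: AP])]⟩
14. ⟨S=[-4 :: 7]; E=∅; C=[PRIM2(sub) :: (λy. (5 + ((λq. 6) 5))) :: AP]; D=∅⟩
15. ⟨S=[11]; E=∅; C=[(λy. (5 + ((λq. 6) 5))) :: AP]; D=∅⟩
16. ⟨S=[clo(λy. (5 + ((λq. 6) 5)), ∅) :: 11]; E=∅; C=[AP]; D=∅⟩
17. ⟨S=∅; E={y↦11}; C=[(5 + ((λq. 6) 5))]; D=[(∅, ∅, ∅)]⟩
18. ⟨S=∅; E={y↦11}; C=[5 :: ((λq. 6) 5) :: PRIM2(add)]; D=[(∅, ∅, ∅)]⟩
19. ⟨S=[5]; E={y↦11}; C=[((λq. 6) 5) :: PRIM2(add)]; D=[(∅, ∅, ∅)]⟩
20. ⟨S=[5]; E={y↦11}; C=[5 :: (λq. 6) :: AP :: PRIM2(add)]; D=[(∅, ∅, ∅)]⟩
21. ⟨S=[5 :: 5]; E={y↦11}; C=[(λq. 6) :: AP :: PRIM2(add)]; D=[(∅, ∅, ∅)]⟩
22. ⟨S=[clo(λq. 6, {y↦11}) :: 5 :: 5]; E={y↦11}; C=[AP :: PRIM2(add)]; D=[(∅, ∅, ∅)]⟩
23. ⟨S=∅; E={q↦5, y↦11}; C=[6]; D=[([5], {y↦11}, [PRIM2(add)]) :: (∅, ∅, ∅)]⟩
24. ⟨S=[6]; E={q↦5, y↦11}; C=∅; D=[([5], {y↦11}, [PRIM2(add)]) :: (∅, ∅, ∅)]⟩
25. ⟨S=[6 :: 5]; E={y↦11}; C=[PRIM2(add)]; D=[(∅, ∅, ∅)]⟩
26. ⟨S=[11]; E={y↦11}; C=∅; D=[(∅, ∅, ∅)]⟩
27. ⟨S=[11]; E=∅; C=∅; D=∅⟩
→ final value 11

Answer: 11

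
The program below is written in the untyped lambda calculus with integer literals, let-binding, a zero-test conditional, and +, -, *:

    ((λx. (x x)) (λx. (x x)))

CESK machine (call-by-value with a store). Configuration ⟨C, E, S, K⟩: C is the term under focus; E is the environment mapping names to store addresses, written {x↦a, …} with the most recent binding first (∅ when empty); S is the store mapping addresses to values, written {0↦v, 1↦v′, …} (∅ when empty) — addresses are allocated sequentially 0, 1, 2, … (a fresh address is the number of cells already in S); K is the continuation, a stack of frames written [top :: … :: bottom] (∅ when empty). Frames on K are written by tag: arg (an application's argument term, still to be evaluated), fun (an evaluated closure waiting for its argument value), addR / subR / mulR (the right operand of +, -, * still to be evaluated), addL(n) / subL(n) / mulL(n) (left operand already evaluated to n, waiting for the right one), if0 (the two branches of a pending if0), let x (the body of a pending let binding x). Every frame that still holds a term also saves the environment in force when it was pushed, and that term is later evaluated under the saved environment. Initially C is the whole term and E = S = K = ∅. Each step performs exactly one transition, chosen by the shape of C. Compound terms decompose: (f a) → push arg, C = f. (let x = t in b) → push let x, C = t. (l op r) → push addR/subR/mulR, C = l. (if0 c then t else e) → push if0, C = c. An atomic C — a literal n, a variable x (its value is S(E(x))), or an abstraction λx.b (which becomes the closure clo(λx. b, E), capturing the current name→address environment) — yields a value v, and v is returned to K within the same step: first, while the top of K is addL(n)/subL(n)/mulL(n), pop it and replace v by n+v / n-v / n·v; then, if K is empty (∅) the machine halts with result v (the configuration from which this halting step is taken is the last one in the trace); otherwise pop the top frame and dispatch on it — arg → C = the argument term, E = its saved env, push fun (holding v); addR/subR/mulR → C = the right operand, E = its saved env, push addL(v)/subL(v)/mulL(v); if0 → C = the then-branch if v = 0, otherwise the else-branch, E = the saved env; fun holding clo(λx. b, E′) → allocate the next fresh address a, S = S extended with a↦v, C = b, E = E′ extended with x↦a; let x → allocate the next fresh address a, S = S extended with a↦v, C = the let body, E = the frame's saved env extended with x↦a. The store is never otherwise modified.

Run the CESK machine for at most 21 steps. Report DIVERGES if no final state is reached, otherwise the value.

Answer: DIVERGES (no final state within 21 steps)

Machine steps:
0. ⟨C=((λx. (x x)) (λx. (x x))); E=∅; S=∅; K=∅⟩
1. ⟨C=(λx. (x x)); E=∅; S=∅; K=[arg]⟩
2. ⟨C=(λx. (x x)); E=∅; S=∅; K=[fun]⟩
3. ⟨C=(x x); E={x↦0}; S={0↦clo(λx. (x x), ∅)}; K=∅⟩
4. ⟨C=x; E={x↦0}; S={0↦clo(λx. (x x), ∅)}; K=[arg]⟩
5. ⟨C=x; E={x↦0}; S={0↦clo(λx. (x x), ∅)}; K=[fun]⟩
6. ⟨C=(x x); E={x↦1}; S={0↦clo(λx. (x x), ∅), 1↦clo(λx. (x x), ∅)}; K=∅⟩
7. ⟨C=x; E={x↦1}; S={0↦clo(λx. (x x), ∅), 1↦clo(λx. (x x), ∅)}; K=[arg]⟩
8. ⟨C=x; E={x↦1}; S={0↦clo(λx. (x x), ∅), 1↦clo(λx. (x x), ∅)}; K=[fun]⟩
9. ⟨C=(x x); E={x↦2}; S={0↦clo(λx. (x x), ∅), 1↦clo(λx. (x x), ∅), 2↦clo(λx. (x x), ∅)}; K=∅⟩
10. ⟨C=x; E={x↦2}; S={0↦clo(λx. (x x), ∅), 1↦clo(λx. (x x), ∅), 2↦clo(λx. (x x), ∅)}; K=[arg]⟩
11. ⟨C=x; E={x↦2}; S={0↦clo(λx. (x x), ∅), 1↦clo(λx. (x x), ∅), 2↦clo(λx. (x x), ∅)}; K=[fun]⟩
12. ⟨C=(x x); E={x↦3}; S={0↦clo(λx. (x x), ∅), 1↦clo(λx. (x x), ∅), 2↦clo(λx. (x x), ∅), 3↦clo(λx. (x x), ∅)}; K=∅⟩
13. ⟨C=x; E={x↦3}; S={0↦clo(λx. (x x), ∅), 1↦clo(λx. (x x), ∅), 2↦clo(λx. (x x), ∅), 3↦clo(λx. (x x), ∅)}; K=[arg]⟩
14. ⟨C=x; E={x↦3}; S={0↦clo(λx. (x x), ∅), 1↦clo(λx. (x x), ∅), 2↦clo(λx. (x x), ∅), 3↦clo(λx. (x x), ∅)}; K=[fun]⟩
15. ⟨C=(x x); E={x↦4}; S={0↦clo(λx. (x x), ∅), 1↦clo(λx. (x x), ∅), 2↦clo(λx. (x x), ∅), 3↦clo(λx. (x x), ∅), 4↦clo(λx. (x x), ∅)}; K=∅⟩
16. ⟨C=x; E={x↦4}; S={0↦clo(λx. (x x), ∅), 1↦clo(λx. (x x), ∅), 2↦clo(λx. (x x), ∅), 3↦clo(λx. (x x), ∅), 4↦clo(λx. (x x), ∅)}; K=[arg]⟩
17. ⟨C=x; E={x↦4}; S={0↦clo(λx. (x x), ∅), 1↦clo(λx. (x x), ∅), 2↦clo(λx. (x x), ∅), 3↦clo(λx. (x x), ∅), 4↦clo(λx. (x x), ∅)}; K=[fun]⟩
18. ⟨C=(x x); E={x↦5}; S={0↦clo(λx. (x x), ∅), 1↦clo(λx. (x x), ∅), 2↦clo(λx. (x x), ∅), 3↦clo(λx. (x x), ∅), 4↦clo(λx. (x x), ∅), 5↦clo(λx. (x x), ∅)}; K=∅⟩
19. ⟨C=x; E={x↦5}; S={0↦clo(λx. (x x), ∅), 1↦clo(λx. (x x), ∅), 2↦clo(λx. (x x), ∅), 3↦clo(λx. (x x), ∅), 4↦clo(λx. (x x), ∅), 5↦clo(λx. (x x), ∅)}; K=[arg]⟩
20. ⟨C=x; E={x↦5}; S={0↦clo(λx. (x x), ∅), 1↦clo(λx. (x x), ∅), 2↦clo(λx. (x x), ∅), 3↦clo(λx. (x x), ∅), 4↦clo(λx. (x x), ∅), 5↦clo(λx. (x x), ∅)}; K=[fun]⟩
21. ⟨C=(x x); E={x↦6}; S={0↦clo(λx. (x x), ∅), 1↦clo(λx. (x x), ∅), 2↦clo(λx. (x x), ∅), 3↦clo(λx. (x x), ∅), 4↦clo(λx. (x x), ∅), 5↦clo(λx. (x x), ∅), 6↦clo(λx. (x x), ∅)}; K=∅⟩
→ 21 transitions taken and the configuration is still not final: no result within 21 steps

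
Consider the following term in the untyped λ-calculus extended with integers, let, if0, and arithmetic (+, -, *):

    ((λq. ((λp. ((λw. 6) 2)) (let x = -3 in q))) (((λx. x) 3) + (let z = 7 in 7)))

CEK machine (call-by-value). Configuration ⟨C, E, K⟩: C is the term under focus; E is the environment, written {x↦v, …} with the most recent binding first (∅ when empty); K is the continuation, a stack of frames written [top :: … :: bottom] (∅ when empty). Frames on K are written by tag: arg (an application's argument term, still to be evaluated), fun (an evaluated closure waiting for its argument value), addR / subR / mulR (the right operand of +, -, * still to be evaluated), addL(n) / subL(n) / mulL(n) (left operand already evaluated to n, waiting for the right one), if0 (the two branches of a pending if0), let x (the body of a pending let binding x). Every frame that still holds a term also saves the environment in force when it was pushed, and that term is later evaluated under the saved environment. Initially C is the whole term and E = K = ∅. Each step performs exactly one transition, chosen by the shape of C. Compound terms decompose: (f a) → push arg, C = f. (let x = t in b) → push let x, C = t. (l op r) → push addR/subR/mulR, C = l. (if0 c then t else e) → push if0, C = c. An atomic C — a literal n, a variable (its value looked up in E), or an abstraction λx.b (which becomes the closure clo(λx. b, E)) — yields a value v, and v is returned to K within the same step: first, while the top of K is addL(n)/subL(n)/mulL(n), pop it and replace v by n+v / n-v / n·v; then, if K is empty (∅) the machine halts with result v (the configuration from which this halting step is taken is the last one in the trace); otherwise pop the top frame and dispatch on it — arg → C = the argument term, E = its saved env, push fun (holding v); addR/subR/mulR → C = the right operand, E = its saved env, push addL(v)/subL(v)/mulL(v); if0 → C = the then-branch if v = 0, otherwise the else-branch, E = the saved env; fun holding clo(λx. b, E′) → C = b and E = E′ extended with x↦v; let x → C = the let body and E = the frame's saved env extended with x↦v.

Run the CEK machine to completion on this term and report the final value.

Answer: 6

Machine steps:
0. ⟨C=((λq. ((λp. ((λw. 6) 2)) (let x = -3 in q))) (((λx. x) 3) + (let z = 7 in 7))); E=∅; K=∅⟩
1. ⟨C=(λq. ((λp. ((λw. 6) 2)) (let x = -3 in q))); E=∅; K=[arg]⟩
2. ⟨C=(((λx. x) 3) + (let z = 7 in 7)); E=∅; K=[fun]⟩
3. ⟨C=((λx. x) 3); E=∅; K=[addR :: fun]⟩
4. ⟨C=(λx. x); E=∅; K=[arg :: addR :: fun]⟩
5. ⟨C=3; E=∅; K=[fun :: addR :: fun]⟩
6. ⟨C=x; E={x↦3}; K=[addR :: fun]⟩
7. ⟨C=(let z = 7 in 7); E=∅; K=[addL(3) :: fun]⟩
8. ⟨C=7; E=∅; K=[let z :: addL(3) :: fun]⟩
9. ⟨C=7; E={z↦7}; K=[addL(3) :: fun]⟩
10. ⟨C=((λp. ((λw. 6) 2)) (let x = -3 in q)); E={q↦10}; K=∅⟩
11. ⟨C=(λp. ((λw. 6) 2)); E={q↦10}; K=[arg]⟩
12. ⟨C=(let x = -3 in q); E={q↦10}; K=[fun]⟩
13. ⟨C=-3; E={q↦10}; K=[let x :: fun]⟩
14. ⟨C=q; E={x↦-3, q↦10}; K=[fun]⟩
15. ⟨C=((λw. 6) 2); E={p↦10, q↦10}; K=∅⟩
16. ⟨C=(λw. 6); E={p↦10, q↦10}; K=[arg]⟩
17. ⟨C=2; E={p↦10, q↦10}; K=[fun]⟩
18. ⟨C=6; E={w↦2, p↦10, q↦10}; K=∅⟩
→ final value 6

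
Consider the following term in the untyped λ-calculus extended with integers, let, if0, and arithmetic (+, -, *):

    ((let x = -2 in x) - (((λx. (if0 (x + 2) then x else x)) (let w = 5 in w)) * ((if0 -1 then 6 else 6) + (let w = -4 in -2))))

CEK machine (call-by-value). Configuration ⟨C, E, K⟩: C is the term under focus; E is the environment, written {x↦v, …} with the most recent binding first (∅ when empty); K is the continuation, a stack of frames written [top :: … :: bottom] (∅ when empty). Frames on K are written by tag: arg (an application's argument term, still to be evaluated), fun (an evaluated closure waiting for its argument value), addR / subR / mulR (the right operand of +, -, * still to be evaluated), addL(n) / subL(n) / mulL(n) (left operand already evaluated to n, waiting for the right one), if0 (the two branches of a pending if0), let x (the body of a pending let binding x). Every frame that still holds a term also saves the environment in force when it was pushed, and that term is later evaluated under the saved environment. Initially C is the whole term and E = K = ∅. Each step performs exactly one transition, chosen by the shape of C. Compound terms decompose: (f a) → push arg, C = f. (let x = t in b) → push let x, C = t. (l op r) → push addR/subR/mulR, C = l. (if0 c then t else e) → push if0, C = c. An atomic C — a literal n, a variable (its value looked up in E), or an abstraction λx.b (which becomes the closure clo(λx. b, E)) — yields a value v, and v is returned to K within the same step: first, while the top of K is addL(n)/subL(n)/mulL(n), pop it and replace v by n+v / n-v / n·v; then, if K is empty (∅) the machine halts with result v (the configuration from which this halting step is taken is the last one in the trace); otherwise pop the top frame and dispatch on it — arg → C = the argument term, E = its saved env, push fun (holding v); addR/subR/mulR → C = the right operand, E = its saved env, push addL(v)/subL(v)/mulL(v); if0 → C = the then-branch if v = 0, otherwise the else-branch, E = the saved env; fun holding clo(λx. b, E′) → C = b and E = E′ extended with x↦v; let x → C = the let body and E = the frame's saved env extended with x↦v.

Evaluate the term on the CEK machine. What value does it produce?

Answer: -22

Machine steps:
0. ⟨C=((let x = -2 in x) - (((λx. (if0 (x + 2) then x else x)) (let w = 5 in w)) * ((if0 -1 then 6 else 6) + (let w = -4 in -2)))); E=∅; K=∅⟩
1. ⟨C=(let x = -2 in x); E=∅; K=[subR]⟩
2. ⟨C=-2; E=∅; K=[let x :: subR]⟩
3. ⟨C=x; E={x↦-2}; K=[subR]⟩
4. ⟨C=(((λx. (if0 (x + 2) then x else x)) (let w = 5 in w)) * ((if0 -1 then 6 else 6) + (let w = -4 in -2))); E=∅; K=[subL(-2)]⟩
5. ⟨C=((λx. (if0 (x + 2) then x else x)) (let w = 5 in w)); E=∅; K=[mulR :: subL(-2)]⟩
6. ⟨C=(λx. (if0 (x + 2) then x else x)); E=∅; K=[arg :: mulR :: subL(-2)]⟩
7. ⟨C=(let w = 5 in w); E=∅; K=[fun :: mulR :: subL(-2)]⟩
8. ⟨C=5; E=∅; K=[let w :: fun :: mulR :: subL(-2)]⟩
9. ⟨C=w; E={w↦5}; K=[fun :: mulR :: subL(-2)]⟩
10. ⟨C=(if0 (x + 2) then x else x); E={x↦5}; K=[mulR :: subL(-2)]⟩
11. ⟨C=(x + 2); E={x↦5}; K=[if0 :: mulR :: subL(-2)]⟩
12. ⟨C=x; E={x↦5}; K=[addR :: if0 :: mulR :: subL(-2)]⟩
13. ⟨C=2; E={x↦5}; K=[addL(5) :: if0 :: mulR :: subL(-2)]⟩
14. ⟨C=x; E={x↦5}; K=[mulR :: subL(-2)]⟩
15. ⟨C=((if0 -1 then 6 else 6) + (let w = -4 in -2)); E=∅; K=[mulL(5) :: subL(-2)]⟩
16. ⟨C=(if0 -1 then 6 else 6); E=∅; K=[addR :: mulL(5) :: subL(-2)]⟩
17. ⟨C=-1; E=∅; K=[if0 :: addR :: mulL(5) :: subL(-2)]⟩
18. ⟨C=6; E=∅; K=[addR :: mulL(5) :: subL(-2)]⟩
19. ⟨C=(let w = -4 in -2); E=∅; K=[addL(6) :: mulL(5) :: subL(-2)]⟩
20. ⟨C=-4; E=∅; K=[let w :: addL(6) :: mulL(5) :: subL(-2)]⟩
21. ⟨C=-2; E={w↦-4}; K=[addL(6) :: mulL(5) :: subL(-2)]⟩
→ final value -22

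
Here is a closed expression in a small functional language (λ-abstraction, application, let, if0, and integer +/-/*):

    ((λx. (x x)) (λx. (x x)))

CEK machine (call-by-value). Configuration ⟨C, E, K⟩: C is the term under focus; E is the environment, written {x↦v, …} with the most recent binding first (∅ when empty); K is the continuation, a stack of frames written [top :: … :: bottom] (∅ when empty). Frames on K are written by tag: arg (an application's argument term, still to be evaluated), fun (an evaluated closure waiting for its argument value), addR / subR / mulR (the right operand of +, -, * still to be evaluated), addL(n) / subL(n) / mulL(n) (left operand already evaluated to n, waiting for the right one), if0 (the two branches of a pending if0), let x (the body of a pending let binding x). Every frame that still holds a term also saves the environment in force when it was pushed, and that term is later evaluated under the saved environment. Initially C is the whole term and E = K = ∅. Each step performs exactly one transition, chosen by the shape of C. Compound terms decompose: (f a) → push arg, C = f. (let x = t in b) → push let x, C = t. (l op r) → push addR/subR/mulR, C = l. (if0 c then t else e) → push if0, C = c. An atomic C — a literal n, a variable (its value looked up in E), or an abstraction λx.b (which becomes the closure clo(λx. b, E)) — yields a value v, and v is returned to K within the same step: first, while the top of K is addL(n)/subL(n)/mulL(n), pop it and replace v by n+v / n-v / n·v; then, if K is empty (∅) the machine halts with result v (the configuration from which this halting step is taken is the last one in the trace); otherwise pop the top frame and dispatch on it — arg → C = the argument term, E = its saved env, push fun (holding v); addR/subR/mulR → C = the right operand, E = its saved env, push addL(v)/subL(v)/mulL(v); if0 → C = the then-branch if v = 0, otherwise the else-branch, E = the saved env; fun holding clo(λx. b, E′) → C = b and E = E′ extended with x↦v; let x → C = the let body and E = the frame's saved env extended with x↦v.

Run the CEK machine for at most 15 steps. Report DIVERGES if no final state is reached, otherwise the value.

Answer: DIVERGES (no final state within 15 steps)

Execution trace:
t=0: [C=((λx. (x x)) (λx. (x x))) | E=∅ | K=∅]
t=1: [C=(λx. (x x)) | E=∅ | K=[arg]]
t=2: [C=(λx. (x x)) | E=∅ | K=[fun]]
t=3: [C=(x x) | E={x↦clo(λx. (x x), ∅)} | K=∅]
t=4: [C=x | E={x↦clo(λx. (x x), ∅)} | K=[arg]]
t=5: [C=x | E={x↦clo(λx. (x x), ∅)} | K=[fun]]
… configuration repeats with period 3 (steps 3–5 recur indefinitely) …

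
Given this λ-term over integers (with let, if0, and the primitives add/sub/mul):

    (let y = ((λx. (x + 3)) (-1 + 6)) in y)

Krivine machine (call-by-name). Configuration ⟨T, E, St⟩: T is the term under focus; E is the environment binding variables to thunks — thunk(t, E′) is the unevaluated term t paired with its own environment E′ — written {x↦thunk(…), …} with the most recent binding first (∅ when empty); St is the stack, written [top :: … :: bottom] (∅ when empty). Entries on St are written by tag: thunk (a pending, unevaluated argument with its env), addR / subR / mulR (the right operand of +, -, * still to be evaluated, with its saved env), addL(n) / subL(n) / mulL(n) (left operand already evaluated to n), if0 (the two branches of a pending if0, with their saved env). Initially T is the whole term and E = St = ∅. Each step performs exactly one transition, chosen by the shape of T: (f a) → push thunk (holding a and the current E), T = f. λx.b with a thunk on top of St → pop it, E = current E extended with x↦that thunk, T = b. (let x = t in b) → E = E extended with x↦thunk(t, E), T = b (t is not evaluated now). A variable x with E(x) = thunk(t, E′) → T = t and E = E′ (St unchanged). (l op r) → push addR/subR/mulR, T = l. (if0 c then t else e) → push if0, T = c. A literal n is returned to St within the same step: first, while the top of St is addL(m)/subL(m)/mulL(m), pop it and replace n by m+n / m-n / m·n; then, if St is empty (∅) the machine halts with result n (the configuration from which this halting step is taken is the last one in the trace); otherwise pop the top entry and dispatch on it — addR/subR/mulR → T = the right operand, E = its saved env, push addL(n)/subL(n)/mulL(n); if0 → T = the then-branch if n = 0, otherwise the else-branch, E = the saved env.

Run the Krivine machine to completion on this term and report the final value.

0. <T=(let y = ((λx. (x + 3)) (-1 + 6)) in y), E=∅, St=∅>
1. <T=y, E={y↦thunk(((λx. (x + 3)) (-1 + 6)), ∅)}, St=∅>
2. <T=((λx. (x + 3)) (-1 + 6)), E=∅, St=∅>
3. <T=(λx. (x + 3)), E=∅, St=[thunk]>
4. <T=(x + 3), E={x↦thunk((-1 + 6), ∅)}, St=∅>
5. <T=x, E={x↦thunk((-1 + 6), ∅)}, St=[addR]>
6. <T=(-1 + 6), E=∅, St=[addR]>
7. <T=-1, E=∅, St=[addR :: addR]>
8. <T=6, E=∅, St=[addL(-1) :: addR]>
9. <T=3, E={x↦thunk((-1 + 6), ∅)}, St=[addL(5)]>
→ final value 8

Answer: 8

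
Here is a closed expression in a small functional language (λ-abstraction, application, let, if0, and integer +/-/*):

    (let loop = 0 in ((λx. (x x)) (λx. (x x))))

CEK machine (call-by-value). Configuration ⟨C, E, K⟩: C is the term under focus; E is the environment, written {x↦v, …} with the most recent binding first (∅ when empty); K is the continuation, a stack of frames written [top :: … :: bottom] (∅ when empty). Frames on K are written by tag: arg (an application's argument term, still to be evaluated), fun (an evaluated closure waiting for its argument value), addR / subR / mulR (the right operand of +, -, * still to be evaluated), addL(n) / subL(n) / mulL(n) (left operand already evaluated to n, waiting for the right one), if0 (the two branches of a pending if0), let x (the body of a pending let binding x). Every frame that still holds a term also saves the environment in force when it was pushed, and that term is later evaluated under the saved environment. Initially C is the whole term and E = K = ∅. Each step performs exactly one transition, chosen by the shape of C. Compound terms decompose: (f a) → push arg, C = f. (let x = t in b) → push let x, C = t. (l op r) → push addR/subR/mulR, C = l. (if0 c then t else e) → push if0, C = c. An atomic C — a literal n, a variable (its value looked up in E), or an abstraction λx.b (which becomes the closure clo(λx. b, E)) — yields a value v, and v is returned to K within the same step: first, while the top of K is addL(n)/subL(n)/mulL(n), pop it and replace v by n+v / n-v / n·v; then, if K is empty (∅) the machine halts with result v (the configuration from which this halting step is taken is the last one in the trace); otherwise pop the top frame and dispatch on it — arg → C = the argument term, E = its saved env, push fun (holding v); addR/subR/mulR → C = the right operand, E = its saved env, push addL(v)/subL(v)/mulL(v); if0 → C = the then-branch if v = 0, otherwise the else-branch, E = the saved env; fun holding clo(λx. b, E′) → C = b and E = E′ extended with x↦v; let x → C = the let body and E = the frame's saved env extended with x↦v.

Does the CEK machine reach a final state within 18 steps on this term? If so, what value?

Answer: DIVERGES (no final state within 18 steps)

Execution trace:
t=0: ⟨C=(let loop = 0 in ((λx. (x x)) (λx. (x x)))); E=∅; K=∅⟩
t=1: ⟨C=0; E=∅; K=[let loop]⟩
t=2: ⟨C=((λx. (x x)) (λx. (x x))); E={loop↦0}; K=∅⟩
t=3: ⟨C=(λx. (x x)); E={loop↦0}; K=[arg]⟩
t=4: ⟨C=(λx. (x x)); E={loop↦0}; K=[fun]⟩
t=5: ⟨C=(x x); E={x↦clo(λx. (x x), {loop↦0}), loop↦0}; K=∅⟩
t=6: ⟨C=x; E={x↦clo(λx. (x x), {loop↦0}), loop↦0}; K=[arg]⟩
t=7: ⟨C=x; E={x↦clo(λx. (x x), {loop↦0}), loop↦0}; K=[fun]⟩
… configuration repeats with period 3 (steps 5–7 recur indefinitely) …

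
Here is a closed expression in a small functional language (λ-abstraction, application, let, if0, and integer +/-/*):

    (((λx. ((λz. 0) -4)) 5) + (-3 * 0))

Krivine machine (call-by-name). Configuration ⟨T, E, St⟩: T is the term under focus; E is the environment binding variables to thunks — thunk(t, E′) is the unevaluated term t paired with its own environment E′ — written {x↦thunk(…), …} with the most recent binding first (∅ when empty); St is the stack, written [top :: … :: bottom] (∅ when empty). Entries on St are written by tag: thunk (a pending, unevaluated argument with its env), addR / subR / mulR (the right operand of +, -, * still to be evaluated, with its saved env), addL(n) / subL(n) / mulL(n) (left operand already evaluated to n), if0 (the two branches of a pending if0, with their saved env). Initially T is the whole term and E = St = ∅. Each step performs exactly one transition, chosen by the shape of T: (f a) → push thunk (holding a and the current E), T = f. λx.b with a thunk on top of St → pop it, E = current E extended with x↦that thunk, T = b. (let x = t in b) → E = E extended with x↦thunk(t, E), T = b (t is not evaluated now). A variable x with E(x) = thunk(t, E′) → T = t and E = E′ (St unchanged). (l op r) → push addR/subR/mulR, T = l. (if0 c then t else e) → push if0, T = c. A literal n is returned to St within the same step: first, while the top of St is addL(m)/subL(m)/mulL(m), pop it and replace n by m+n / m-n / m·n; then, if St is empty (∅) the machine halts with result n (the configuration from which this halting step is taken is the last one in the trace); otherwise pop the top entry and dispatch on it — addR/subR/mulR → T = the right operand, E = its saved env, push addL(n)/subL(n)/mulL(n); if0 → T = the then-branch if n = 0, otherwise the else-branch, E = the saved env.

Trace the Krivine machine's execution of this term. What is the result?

Answer: 0

Execution trace:
0. ⟨T=(((λx. ((λz. 0) -4)) 5) + (-3 * 0)); E=∅; St=∅⟩
1. ⟨T=((λx. ((λz. 0) -4)) 5); E=∅; St=[addR]⟩
2. ⟨T=(λx. ((λz. 0) -4)); E=∅; St=[thunk :: addR]⟩
3. ⟨T=((λz. 0) -4); E={x↦thunk(5, ∅)}; St=[addR]⟩
4. ⟨T=(λz. 0); E={x↦thunk(5, ∅)}; St=[thunk :: addR]⟩
5. ⟨T=0; E={z↦thunk(-4, {x↦thunk(5, ∅)}), x↦thunk(5, ∅)}; St=[addR]⟩
6. ⟨T=(-3 * 0); E=∅; St=[addL(0)]⟩
7. ⟨T=-3; E=∅; St=[mulR :: addL(0)]⟩
8. ⟨T=0; E=∅; St=[mulL(-3) :: addL(0)]⟩
→ final value 0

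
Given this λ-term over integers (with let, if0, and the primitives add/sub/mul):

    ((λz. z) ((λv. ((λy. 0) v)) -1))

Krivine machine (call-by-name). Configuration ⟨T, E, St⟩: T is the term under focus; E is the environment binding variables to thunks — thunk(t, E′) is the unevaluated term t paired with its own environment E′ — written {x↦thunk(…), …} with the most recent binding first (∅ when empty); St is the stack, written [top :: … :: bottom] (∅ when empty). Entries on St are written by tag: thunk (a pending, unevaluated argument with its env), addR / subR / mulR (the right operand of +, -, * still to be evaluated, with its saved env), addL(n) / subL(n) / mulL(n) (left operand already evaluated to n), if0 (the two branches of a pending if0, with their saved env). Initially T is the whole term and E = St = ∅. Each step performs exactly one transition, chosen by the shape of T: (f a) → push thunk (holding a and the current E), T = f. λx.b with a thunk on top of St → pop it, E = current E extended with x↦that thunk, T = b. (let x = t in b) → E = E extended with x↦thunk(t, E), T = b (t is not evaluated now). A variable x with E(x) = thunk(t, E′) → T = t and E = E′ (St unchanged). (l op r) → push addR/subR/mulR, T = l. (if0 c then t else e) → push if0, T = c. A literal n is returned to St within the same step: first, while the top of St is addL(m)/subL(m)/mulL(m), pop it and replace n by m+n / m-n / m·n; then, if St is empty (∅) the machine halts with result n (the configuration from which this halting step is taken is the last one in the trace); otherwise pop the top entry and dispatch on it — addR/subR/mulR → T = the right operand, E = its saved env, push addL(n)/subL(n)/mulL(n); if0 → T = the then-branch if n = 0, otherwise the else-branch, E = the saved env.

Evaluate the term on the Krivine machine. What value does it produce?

t=0: ⟨T=((λz. z) ((λv. ((λy. 0) v)) -1)); E=∅; St=∅⟩
t=1: ⟨T=(λz. z); E=∅; St=[thunk]⟩
t=2: ⟨T=z; E={z↦thunk(((λv. ((λy. 0) v)) -1), ∅)}; St=∅⟩
t=3: ⟨T=((λv. ((λy. 0) v)) -1); E=∅; St=∅⟩
t=4: ⟨T=(λv. ((λy. 0) v)); E=∅; St=[thunk]⟩
t=5: ⟨T=((λy. 0) v); E={v↦thunk(-1, ∅)}; St=∅⟩
t=6: ⟨T=(λy. 0); E={v↦thunk(-1, ∅)}; St=[thunk]⟩
t=7: ⟨T=0; E={y↦thunk(v, {v↦thunk(-1, ∅)}), v↦thunk(-1, ∅)}; St=∅⟩
→ final value 0

Answer: 0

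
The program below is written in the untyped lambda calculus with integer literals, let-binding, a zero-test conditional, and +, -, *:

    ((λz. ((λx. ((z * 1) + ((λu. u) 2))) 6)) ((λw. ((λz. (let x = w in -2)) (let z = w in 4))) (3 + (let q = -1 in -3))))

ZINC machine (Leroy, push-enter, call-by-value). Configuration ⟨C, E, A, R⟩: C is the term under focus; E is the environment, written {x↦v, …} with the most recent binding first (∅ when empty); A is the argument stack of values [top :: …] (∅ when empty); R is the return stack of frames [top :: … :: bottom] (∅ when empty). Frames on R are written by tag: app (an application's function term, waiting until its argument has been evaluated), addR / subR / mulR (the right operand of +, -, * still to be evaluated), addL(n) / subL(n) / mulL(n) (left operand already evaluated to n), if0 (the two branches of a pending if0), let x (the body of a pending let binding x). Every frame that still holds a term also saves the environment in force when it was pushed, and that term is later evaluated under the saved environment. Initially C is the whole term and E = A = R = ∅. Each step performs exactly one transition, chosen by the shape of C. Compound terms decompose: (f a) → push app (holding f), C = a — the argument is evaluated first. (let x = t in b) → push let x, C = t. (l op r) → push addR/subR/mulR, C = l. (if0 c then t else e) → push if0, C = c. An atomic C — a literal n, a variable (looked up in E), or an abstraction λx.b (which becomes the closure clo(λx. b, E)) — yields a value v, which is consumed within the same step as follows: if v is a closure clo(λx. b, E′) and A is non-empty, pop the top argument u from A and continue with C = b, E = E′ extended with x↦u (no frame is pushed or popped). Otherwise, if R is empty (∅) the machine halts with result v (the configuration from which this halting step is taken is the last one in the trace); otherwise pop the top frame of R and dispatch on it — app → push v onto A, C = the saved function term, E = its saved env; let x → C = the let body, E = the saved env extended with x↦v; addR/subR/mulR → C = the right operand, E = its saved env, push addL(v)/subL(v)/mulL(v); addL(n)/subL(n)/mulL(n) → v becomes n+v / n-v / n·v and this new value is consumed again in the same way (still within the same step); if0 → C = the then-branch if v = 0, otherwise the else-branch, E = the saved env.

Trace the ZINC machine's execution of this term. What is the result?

Answer: 0

Derivation:
step 0: ⟨C=((λz. ((λx. ((z * 1) + ((λu. u) 2))) 6)) ((λw. ((λz. (let x = w in -2)) (let z = w in 4))) (3 + (let q = -1 in -3)))); E=∅; A=∅; R=∅⟩
step 1: ⟨C=((λw. ((λz. (let x = w in -2)) (let z = w in 4))) (3 + (let q = -1 in -3))); E=∅; A=∅; R=[app]⟩
step 2: ⟨C=(3 + (let q = -1 in -3)); E=∅; A=∅; R=[app :: app]⟩
step 3: ⟨C=3; E=∅; A=∅; R=[addR :: app :: app]⟩
step 4: ⟨C=(let q = -1 in -3); E=∅; A=∅; R=[addL(3) :: app :: app]⟩
step 5: ⟨C=-1; E=∅; A=∅; R=[let q :: addL(3) :: app :: app]⟩
step 6: ⟨C=-3; E={q↦-1}; A=∅; R=[addL(3) :: app :: app]⟩
step 7: ⟨C=(λw. ((λz. (let x = w in -2)) (let z = w in 4))); E=∅; A=[0]; R=[app]⟩
step 8: ⟨C=((λz. (let x = w in -2)) (let z = w in 4)); E={w↦0}; A=∅; R=[app]⟩
step 9: ⟨C=(let z = w in 4); E={w↦0}; A=∅; R=[app :: app]⟩
step 10: ⟨C=w; E={w↦0}; A=∅; R=[let z :: app :: app]⟩
step 11: ⟨C=4; E={z↦0, w↦0}; A=∅; R=[app :: app]⟩
step 12: ⟨C=(λz. (let x = w in -2)); E={w↦0}; A=[4]; R=[app]⟩
step 13: ⟨C=(let x = w in -2); E={z↦4, w↦0}; A=∅; R=[app]⟩
step 14: ⟨C=w; E={z↦4, w↦0}; A=∅; R=[let x :: app]⟩
step 15: ⟨C=-2; E={x↦0, z↦4, w↦0}; A=∅; R=[app]⟩
step 16: ⟨C=(λz. ((λx. ((z * 1) + ((λu. u) 2))) 6)); E=∅; A=[-2]; R=∅⟩
step 17: ⟨C=((λx. ((z * 1) + ((λu. u) 2))) 6); E={z↦-2}; A=∅; R=∅⟩
step 18: ⟨C=6; E={z↦-2}; A=∅; R=[app]⟩
step 19: ⟨C=(λx. ((z * 1) + ((λu. u) 2))); E={z↦-2}; A=[6]; R=∅⟩
step 20: ⟨C=((z * 1) + ((λu. u) 2)); E={x↦6, z↦-2}; A=∅; R=∅⟩
step 21: ⟨C=(z * 1); E={x↦6, z↦-2}; A=∅; R=[addR]⟩
step 22: ⟨C=z; E={x↦6, z↦-2}; A=∅; R=[mulR :: addR]⟩
step 23: ⟨C=1; E={x↦6, z↦-2}; A=∅; R=[mulL(-2) :: addR]⟩
step 24: ⟨C=((λu. u) 2); E={x↦6, z↦-2}; A=∅; R=[addL(-2)]⟩
step 25: ⟨C=2; E={x↦6, z↦-2}; A=∅; R=[app :: addL(-2)]⟩
step 26: ⟨C=(λu. u); E={x↦6, z↦-2}; A=[2]; R=[addL(-2)]⟩
step 27: ⟨C=u; E={u↦2, x↦6, z↦-2}; A=∅; R=[addL(-2)]⟩
→ final value 0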